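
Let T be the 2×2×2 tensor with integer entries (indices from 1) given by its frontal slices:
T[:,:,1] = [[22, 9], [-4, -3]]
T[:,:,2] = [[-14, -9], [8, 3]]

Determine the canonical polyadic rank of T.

2

Lower bound: the mode-3 unfolding of T (rows indexed by k, columns by (i,j) = (1,1), (1,2), (2,1), (2,2)) is [[22, 9, -4, -3], [-14, -9, 8, 3]].
There the 2×2 minor on rows k ∈ {1, 2}, columns (i,j) ∈ {(1,1), (1,2)} is det [[22, 9], [-14, -9]] = -72 ≠ 0, so this unfolding has rank ≥ 2; CP rank is at least every unfolding rank, so rank(T) ≥ 2. (This is only a lower bound: in general the CP rank may exceed every unfolding rank, so we still need to exhibit 2 rank-1 terms summing to T.)
Upper bound — finding two terms. Write S_k = T[:,:,k] for the frontal slices: S₁ = [[22, 9], [-4, -3]], S₂ = [[-14, -9], [8, 3]].
If T = a₁ ⊗ b₁ ⊗ c₁ + a₂ ⊗ b₂ ⊗ c₂ then each S_k = c₁[k]·a₁b₁ᵀ + c₂[k]·a₂b₂ᵀ. S₁ and S₂ are linearly independent, so a₁b₁ᵀ and a₂b₂ᵀ must span the same plane of matrices: they are the rank-1 matrices of the form x·S₁ + y·S₂.
det(x·S₁ + y·S₂) is −30·x² + 30·y² = (-30)·(x − y)(x + y), vanishing at (x:y) = (1:1) and (1:-1).
M₁ = S₁ + S₂ = [[8, 0], [4, 0]] = 4·(2, 1)(1, 0)ᵀ and M₂ = S₁ − S₂ = [[36, 18], [-12, -6]] = 6·(3, -1)(2, 1)ᵀ, so take a₁ = (2, 1), b₁ = (1, 0), a₂ = (3, -1), b₂ = (2, 1).
Each slice is an integer combination of E₁ = a₁b₁ᵀ and E₂ = a₂b₂ᵀ: S₁ = 2·E₁ + 3·E₂, S₂ = 2·E₁ − 3·E₂; reading off coefficients, c₁ = (2, 2) and c₂ = (3, -3).
Hence T = (2, 1) ⊗ (1, 0) ⊗ (2, 2) + (3, -1) ⊗ (2, 1) ⊗ (3, -3), so rank(T) ≤ 2.
These bounds meet, so rank(T) = 2.
Check entry T[1,1,2] = -14: (2)·(1)·(2) + (3)·(2)·(-3) = -14.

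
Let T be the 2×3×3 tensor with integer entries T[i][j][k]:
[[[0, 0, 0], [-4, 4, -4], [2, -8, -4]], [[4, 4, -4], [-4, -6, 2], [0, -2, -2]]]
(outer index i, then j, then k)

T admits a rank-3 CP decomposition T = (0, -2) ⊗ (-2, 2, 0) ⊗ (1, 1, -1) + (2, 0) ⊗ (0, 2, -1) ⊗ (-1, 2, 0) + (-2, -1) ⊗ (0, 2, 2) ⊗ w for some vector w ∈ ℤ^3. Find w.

Subtract the known terms from T to get the rank-1 residual R = (-2, -1) ⊗ (0, 2, 2) ⊗ w, so R[i,j,k] = a[i]·b[j]·w[k]. Pick indices with nonzero a[0]·b[1] = (-2)·(2) = -4. Only the fibre through (0,1,·) is needed: R[0,1,:] = T[0,1,:] − Σₗ aₗ[0]bₗ[1]cₗ = [-4, 4, -4] − (0)·(2)·(1, 1, -1) − (2)·(2)·(-1, 2, 0) = [0, -4, -4]. Then w[k] = R[0,1,k] / -4 for each k, giving w = [0, -4, -4] / -4 = (0, 1, 1).

w = (0, 1, 1)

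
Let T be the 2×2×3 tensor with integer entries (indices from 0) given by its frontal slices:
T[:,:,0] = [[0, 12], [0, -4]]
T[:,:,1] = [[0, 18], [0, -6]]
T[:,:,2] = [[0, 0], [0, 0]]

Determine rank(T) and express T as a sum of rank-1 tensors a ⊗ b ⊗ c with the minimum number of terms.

Lower bound: T ≠ 0 (e.g. T[0,1,0] = 12), so rank(T) ≥ 1.
Upper bound: the mode-1 fibre T[:,1,0] = [12, -4] gives a = (3, -1) (primitive direction); the mode-2 fibre T[0,:,0] = [0, 12] gives b = (0, 1); then c[k] = T[0,1,k] / (a[0]·b[1]) = [12, 18, 0] / 3 = (4, 6, 0).
Expanding (3, -1) ⊗ (0, 1) ⊗ (4, 6, 0) reproduces all 12 entries of T, so T = (3, -1) ⊗ (0, 1) ⊗ (4, 6, 0) and rank(T) ≤ 1.
These bounds meet, so rank(T) = 1.

rank(T) = 1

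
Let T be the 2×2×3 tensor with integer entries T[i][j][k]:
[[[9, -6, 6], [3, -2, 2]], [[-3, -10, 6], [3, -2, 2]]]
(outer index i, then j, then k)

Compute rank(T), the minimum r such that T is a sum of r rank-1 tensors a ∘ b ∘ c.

Lower bound: the mode-3 unfolding of T (rows indexed by k, columns by (i,j) = (0,0), (0,1), (1,0), (1,1)) is [[9, 3, -3, 3], [-6, -2, -10, -2], [6, 2, 6, 2]].
There the 2×2 minor on rows k ∈ {0, 1}, columns (i,j) ∈ {(0,0), (1,0)} is det [[9, -3], [-6, -10]] = -108 ≠ 0, so this unfolding has rank ≥ 2; CP rank is at least every unfolding rank, so rank(T) ≥ 2. (This is only a lower bound: in general the CP rank may exceed every unfolding rank, so we still need to exhibit 2 rank-1 terms summing to T.)
Upper bound — finding two terms. Write S_k = T[:,:,k] for the frontal slices: S₀ = [[9, 3], [-3, 3]], S₁ = [[-6, -2], [-10, -2]], S₂ = [[6, 2], [6, 2]].
If T = a₁ ∘ b₁ ∘ c₁ + a₂ ∘ b₂ ∘ c₂ then each S_k = c₁[k]·a₁b₁ᵀ + c₂[k]·a₂b₂ᵀ. S₀ and S₁ are linearly independent, so a₁b₁ᵀ and a₂b₂ᵀ must span the same plane of matrices: they are the rank-1 matrices of the form x·S₀ + y·S₁.
det(x·S₀ + y·S₁) is 36·x² − 12·xy − 8·y² = 4·(3·x − 2·y)(3·x + y), vanishing at (x:y) = (2:3) and (1:-3).
M₁ = 2·S₀ + 3·S₁ = [[0, 0], [-36, 0]] = (-36)·[0, 1][1, 0]ᵀ and M₂ = S₀ − 3·S₁ = [[27, 9], [27, 9]] = 9·[1, 1][3, 1]ᵀ, so take a₁ = [0, 1], b₁ = [1, 0], a₂ = [1, 1], b₂ = [3, 1].
Each slice is an integer combination of E₁ = a₁b₁ᵀ and E₂ = a₂b₂ᵀ: S₀ = −12·E₁ + 3·E₂, S₁ = −4·E₁ − 2·E₂, S₂ = 2·E₂; reading off coefficients, c₁ = [-12, -4, 0] and c₂ = [3, -2, 2].
Hence T = [0, 1] ∘ [1, 0] ∘ [-12, -4, 0] + [1, 1] ∘ [3, 1] ∘ [3, -2, 2], so rank(T) ≤ 2.
These bounds meet, so rank(T) = 2.
Check entry T[1,0,2] = 6: (1)·(1)·(0) + (1)·(3)·(2) = 6.

2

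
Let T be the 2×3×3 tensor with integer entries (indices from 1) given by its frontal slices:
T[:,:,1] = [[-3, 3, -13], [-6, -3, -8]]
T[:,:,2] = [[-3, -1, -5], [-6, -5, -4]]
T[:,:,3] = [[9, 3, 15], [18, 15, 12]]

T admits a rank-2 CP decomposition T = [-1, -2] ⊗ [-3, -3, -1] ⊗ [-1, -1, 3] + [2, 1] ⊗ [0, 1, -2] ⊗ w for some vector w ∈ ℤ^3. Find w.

w = [3, 1, -3]

Subtract the known terms from T to get the rank-1 residual R = [2, 1] ⊗ [0, 1, -2] ⊗ w, so R[i,j,k] = a[i]·b[j]·w[k]. Pick indices with nonzero a[1]·b[2] = (2)·(1) = 2. Only the fibre through (1,2,·) is needed: R[1,2,:] = T[1,2,:] − Σₗ aₗ[1]bₗ[2]cₗ = [3, -1, 3] − (-1)·(-3)·[-1, -1, 3] = [6, 2, -6]. Then w[k] = R[1,2,k] / 2 for each k, giving w = [6, 2, -6] / 2 = [3, 1, -3].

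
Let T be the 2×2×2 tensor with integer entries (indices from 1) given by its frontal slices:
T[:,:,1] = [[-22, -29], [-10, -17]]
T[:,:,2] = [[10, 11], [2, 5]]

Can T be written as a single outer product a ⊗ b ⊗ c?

The mode-3 unfolding of T (rows indexed by k, columns by (i,j) = (1,1), (1,2), (2,1), (2,2)) is [[-22, -29, -10, -17], [10, 11, 2, 5]].
There the 2×2 minor on rows k ∈ {1, 2}, columns (i,j) ∈ {(1,1), (1,2)} is det [[-22, -29], [10, 11]] = 48 ≠ 0, so this unfolding has rank ≥ 2; CP rank is at least every unfolding rank, so rank(T) ≥ 2.
In particular rank(T) ≥ 2 > 1, so T is not rank-1.

No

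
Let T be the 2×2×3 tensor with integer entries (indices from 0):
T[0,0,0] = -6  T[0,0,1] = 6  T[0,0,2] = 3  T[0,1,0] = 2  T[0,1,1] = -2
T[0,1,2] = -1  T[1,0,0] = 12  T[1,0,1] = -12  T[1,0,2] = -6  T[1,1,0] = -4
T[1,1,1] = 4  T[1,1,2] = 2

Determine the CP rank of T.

Lower bound: T ≠ 0 (e.g. T[0,0,0] = -6), so rank(T) ≥ 1.
Upper bound: the mode-1 fibre T[:,0,0] = [-6, 12] gives a = [1, -2] (primitive direction); the mode-2 fibre T[0,:,0] = [-6, 2] gives b = [3, -1]; then c[k] = T[0,0,k] / (a[0]·b[0]) = [-6, 6, 3] / 3 = [-2, 2, 1].
Expanding [1, -2] ⊗ [3, -1] ⊗ [-2, 2, 1] reproduces all 12 entries of T, so T = [1, -2] ⊗ [3, -1] ⊗ [-2, 2, 1] and rank(T) ≤ 1.
These bounds meet, so rank(T) = 1.

1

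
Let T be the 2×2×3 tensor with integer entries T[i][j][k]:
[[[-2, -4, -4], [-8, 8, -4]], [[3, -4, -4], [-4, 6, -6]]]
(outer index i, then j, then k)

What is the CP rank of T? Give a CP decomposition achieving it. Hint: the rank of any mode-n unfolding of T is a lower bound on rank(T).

rank(T) = 3

Lower bound: the mode-3 unfolding of T (rows indexed by k, columns by (i,j) = (0,0), (0,1), (1,0), (1,1)) is [[-2, -8, 3, -4], [-4, 8, -4, 6], [-4, -4, -4, -6]].
There the 3×3 minor on rows k ∈ {0, 1, 2}, columns (i,j) ∈ {(0,0), (0,1), (1,0)} is det [[-2, -8, 3], [-4, 8, -4], [-4, -4, -4]] = 240 ≠ 0, so this unfolding has rank ≥ 3; CP rank is at least every unfolding rank, so rank(T) ≥ 3. (This is only a lower bound: in general the CP rank may exceed every unfolding rank, so we still need to exhibit 3 rank-1 terms summing to T.)
Upper bound: T is a sum of 3 rank-1 terms, T = [0, 1] ∘ [1, 1] ∘ [4, -2, -2] + [1, 1] ∘ [0, 1] ∘ [-8, 8, -4] + [2, 1] ∘ [1, 0] ∘ [-1, -2, -2] (written with every a and b primitive with positive leading entry and the scale carried by c; CP decompositions are not unique, and this one is verified by expanding entrywise), so rank(T) ≤ 3.
These bounds meet, so rank(T) = 3.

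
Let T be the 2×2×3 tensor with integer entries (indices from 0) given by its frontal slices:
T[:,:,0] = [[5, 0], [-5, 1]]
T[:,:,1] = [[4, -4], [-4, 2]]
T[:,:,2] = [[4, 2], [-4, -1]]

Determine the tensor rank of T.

Lower bound: in the mode-3 unfolding of T (rows indexed by k, columns by (i,j)) the 3×3 minor on rows k ∈ {0, 1, 2}, columns (i,j) ∈ {(0,0), (0,1), (1,1)} is det [[5, 0, 1], [4, -4, 2], [4, 2, -1]] = 24 ≠ 0, so that unfolding has rank ≥ 3 and hence rank(T) ≥ 3 (CP rank is at least every unfolding rank, though it can be larger).
Upper bound: T is a sum of 3 rank-1 terms, T = [1, -1] ⊗ [1, -2] ⊗ [1, 0, 0] + [1, -1] ⊗ [1, 0] ⊗ [4, 4, 4] + [2, -1] ⊗ [0, 1] ⊗ [1, -2, 1] (one valid choice — decompositions are not unique — normalised so each a, b is primitive with positive first nonzero entry; check it by expanding all entries), so rank(T) ≤ 3.
These bounds meet, so rank(T) = 3.

3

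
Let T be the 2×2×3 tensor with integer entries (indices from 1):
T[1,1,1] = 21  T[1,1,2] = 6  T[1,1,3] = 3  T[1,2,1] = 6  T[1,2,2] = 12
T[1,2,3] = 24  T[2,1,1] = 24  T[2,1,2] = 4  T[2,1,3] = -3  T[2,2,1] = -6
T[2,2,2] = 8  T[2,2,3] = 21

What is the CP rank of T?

2

Lower bound: in the mode-1 unfolding of T (rows indexed by i, columns by (j,k)) the 2×2 minor on rows i ∈ {1, 2}, columns (j,k) ∈ {(1,1), (1,2)} is det [[21, 6], [24, 4]] = -60 ≠ 0, so that unfolding has rank ≥ 2 and hence rank(T) ≥ 2 (CP rank is at least every unfolding rank, though it can be larger).
Upper bound: with S_k = T[:,:,k], the two rank-1 terms a₁b₁ᵀ, a₂b₂ᵀ are the rank-1 members of the pencil x·S₁ + y·S₂.
det(x·S₁ + y·S₂) is −270·x² − 180·xy = (-90)·(3·x + 2·y)(x), vanishing at (x:y) = (2:-3) and (0:1).
M₁ = 2·S₁ − 3·S₂ = [[24, -24], [36, -36]] = 12·(2, 3)(1, -1)ᵀ and M₂ = S₂ = [[6, 12], [4, 8]] = 2·(3, 2)(1, 2)ᵀ, so take a₁ = (2, 3), b₁ = (1, -1), a₂ = (3, 2), b₂ = (1, 2).
Each slice is an integer combination of E₁ = a₁b₁ᵀ and E₂ = a₂b₂ᵀ: S₁ = 6·E₁ + 3·E₂, S₂ = 2·E₂, S₃ = −3·E₁ + 3·E₂; reading off coefficients, c₁ = (6, 0, -3) and c₂ = (3, 2, 3).
Hence T = (2, 3) ⊗ (1, -1) ⊗ (6, 0, -3) + (3, 2) ⊗ (1, 2) ⊗ (3, 2, 3), so rank(T) ≤ 2.
These bounds meet, so rank(T) = 2.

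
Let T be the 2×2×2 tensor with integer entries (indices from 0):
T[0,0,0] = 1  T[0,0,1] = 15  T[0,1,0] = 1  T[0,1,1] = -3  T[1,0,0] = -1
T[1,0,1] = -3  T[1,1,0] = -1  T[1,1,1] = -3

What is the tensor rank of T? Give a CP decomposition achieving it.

rank(T) = 2

Lower bound: the mode-2 unfolding of T (rows indexed by j, columns by (i,k) = (0,0), (0,1), (1,0), (1,1)) is [[1, 15, -1, -3], [1, -3, -1, -3]].
There the 2×2 minor on rows j ∈ {0, 1}, columns (i,k) ∈ {(0,0), (0,1)} is det [[1, 15], [1, -3]] = -18 ≠ 0, so this unfolding has rank ≥ 2; CP rank is at least every unfolding rank, so rank(T) ≥ 2. (This is only a lower bound: in general the CP rank may exceed every unfolding rank, so we still need to exhibit 2 rank-1 terms summing to T.)
Upper bound — finding two terms. Write S_k = T[:,:,k] for the frontal slices: S₀ = [[1, 1], [-1, -1]], S₁ = [[15, -3], [-3, -3]].
If T = a₁ ⊗ b₁ ⊗ c₁ + a₂ ⊗ b₂ ⊗ c₂ then each S_k = c₁[k]·a₁b₁ᵀ + c₂[k]·a₂b₂ᵀ. S₀ and S₁ are linearly independent, so a₁b₁ᵀ and a₂b₂ᵀ must span the same plane of matrices: they are the rank-1 matrices of the form x·S₀ + y·S₁.
det(x·S₀ + y·S₁) is −18·xy − 54·y² = (-18)·(x + 3·y)(y), vanishing at (x:y) = (3:-1) and (1:0).
M₁ = 3·S₀ − S₁ = [[-12, 6], [0, 0]] = (-6)·[1, 0][2, -1]ᵀ and M₂ = S₀ = [[1, 1], [-1, -1]] = [1, -1][1, 1]ᵀ, so take a₁ = [1, 0], b₁ = [2, -1], a₂ = [1, -1], b₂ = [1, 1].
Each slice is an integer combination of E₁ = a₁b₁ᵀ and E₂ = a₂b₂ᵀ: S₀ = E₂, S₁ = 6·E₁ + 3·E₂; reading off coefficients, c₁ = [0, 6] and c₂ = [1, 3].
Hence T = [1, 0] ⊗ [2, -1] ⊗ [0, 6] + [1, -1] ⊗ [1, 1] ⊗ [1, 3], so rank(T) ≤ 2.
These bounds meet, so rank(T) = 2.
Check entry T[0,0,0] = 1: (1)·(2)·(0) + (1)·(1)·(1) = 1.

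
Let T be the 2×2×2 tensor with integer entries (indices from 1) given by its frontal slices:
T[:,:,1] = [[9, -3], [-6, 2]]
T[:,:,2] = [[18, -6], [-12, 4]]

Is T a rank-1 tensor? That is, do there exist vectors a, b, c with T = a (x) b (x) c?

Yes

The mode-1 fibre T[:,1,1] = [9, -6] gives a = [3, -2] (primitive direction); the mode-2 fibre T[1,:,1] = [9, -3] gives b = [3, -1]; then c[k] = T[1,1,k] / (a[1]·b[1]) = [9, 18] / 9 = [1, 2].
Expanding [3, -2] (x) [3, -1] (x) [1, 2] reproduces all 8 entries of T, so T = [3, -2] (x) [3, -1] (x) [1, 2] and rank(T) ≤ 1.
Equivalently every frontal slice T[:,:,k] is c[k] times the rank-1 matrix [3, -2] (x) [3, -1]. So T has rank 1 (it is nonzero).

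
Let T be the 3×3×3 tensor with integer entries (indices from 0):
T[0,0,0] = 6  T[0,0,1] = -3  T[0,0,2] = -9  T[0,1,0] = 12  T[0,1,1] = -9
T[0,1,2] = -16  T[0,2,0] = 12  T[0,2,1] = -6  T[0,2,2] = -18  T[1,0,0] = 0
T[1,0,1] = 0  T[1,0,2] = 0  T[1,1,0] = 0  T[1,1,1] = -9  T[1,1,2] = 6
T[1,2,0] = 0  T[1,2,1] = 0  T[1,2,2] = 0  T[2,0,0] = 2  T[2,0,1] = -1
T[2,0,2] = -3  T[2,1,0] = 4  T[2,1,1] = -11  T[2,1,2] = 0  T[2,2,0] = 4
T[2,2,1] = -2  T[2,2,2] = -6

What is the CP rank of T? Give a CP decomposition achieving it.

rank(T) = 2

Lower bound: the mode-3 unfolding of T (rows indexed by k, columns by (i,j) = (0,0), (0,1), (0,2), (1,0), (1,1), (1,2), (2,0), (2,1), (2,2)) is [[6, 12, 12, 0, 0, 0, 2, 4, 4], [-3, -9, -6, 0, -9, 0, -1, -11, -2], [-9, -16, -18, 0, 6, 0, -3, 0, -6]].
There the 2×2 minor on rows k ∈ {0, 1}, columns (i,j) ∈ {(0,0), (0,1)} is det [[6, 12], [-3, -9]] = -18 ≠ 0, so this unfolding has rank ≥ 2; CP rank is at least every unfolding rank, so rank(T) ≥ 2. (This is only a lower bound: in general the CP rank may exceed every unfolding rank, so we still need to exhibit 2 rank-1 terms summing to T.)
Upper bound — finding two terms. Write S_k = T[:,:,k] for the frontal slices: S₀ = [[6, 12, 12], [0, 0, 0], [2, 4, 4]], S₁ = [[-3, -9, -6], [0, -9, 0], [-1, -11, -2]], S₂ = [[-9, -16, -18], [0, 6, 0], [-3, 0, -6]].
If T = a₁ ⊗ b₁ ⊗ c₁ + a₂ ⊗ b₂ ⊗ c₂ then each S_k = c₁[k]·a₁b₁ᵀ + c₂[k]·a₂b₂ᵀ. S₀ and S₁ are linearly independent, so a₁b₁ᵀ and a₂b₂ᵀ must span the same plane of matrices: they are the rank-1 matrices of the form x·S₀ + y·S₁.
The 2×2 minor of x·S₀ + y·S₁ on rows {0,1}, columns {0,1} is −54·xy + 27·y² = (-27)·(2·x − y)(y), vanishing at (x:y) = (1:2) and (1:0).
M₁ = S₀ + 2·S₁ = [[0, -6, 0], [0, -18, 0], [0, -18, 0]] = (-6)·[1, 3, 3][0, 1, 0]ᵀ and M₂ = S₀ = [[6, 12, 12], [0, 0, 0], [2, 4, 4]] = 2·[3, 0, 1][1, 2, 2]ᵀ, so take a₁ = [1, 3, 3], b₁ = [0, 1, 0], a₂ = [3, 0, 1], b₂ = [1, 2, 2].
Each slice is an integer combination of E₁ = a₁b₁ᵀ and E₂ = a₂b₂ᵀ: S₀ = 2·E₂, S₁ = −3·E₁ − E₂, S₂ = 2·E₁ − 3·E₂; reading off coefficients, c₁ = [0, -3, 2] and c₂ = [2, -1, -3].
Hence T = [1, 3, 3] ⊗ [0, 1, 0] ⊗ [0, -3, 2] + [3, 0, 1] ⊗ [1, 2, 2] ⊗ [2, -1, -3], so rank(T) ≤ 2.
These bounds meet, so rank(T) = 2.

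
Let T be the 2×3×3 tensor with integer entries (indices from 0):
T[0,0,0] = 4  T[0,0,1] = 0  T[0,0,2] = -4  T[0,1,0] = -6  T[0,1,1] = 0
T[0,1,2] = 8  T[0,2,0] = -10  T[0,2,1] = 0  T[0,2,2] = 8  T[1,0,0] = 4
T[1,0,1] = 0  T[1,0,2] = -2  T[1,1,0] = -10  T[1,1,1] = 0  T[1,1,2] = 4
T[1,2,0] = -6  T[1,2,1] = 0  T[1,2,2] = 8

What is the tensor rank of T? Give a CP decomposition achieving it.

Lower bound: the mode-2 unfolding of T (rows indexed by j, columns by (i,k) = (0,0), (0,1), (0,2), (1,0), (1,1), (1,2)) is [[4, 0, -4, 4, 0, -2], [-6, 0, 8, -10, 0, 4], [-10, 0, 8, -6, 0, 8]].
There the 3×3 minor on rows j ∈ {0, 1, 2}, columns (i,k) ∈ {(0,0), (0,2), (1,2)} is det [[4, -4, -2], [-6, 8, 4], [-10, 8, 8]] = 32 ≠ 0, so this unfolding has rank ≥ 3; CP rank is at least every unfolding rank, so rank(T) ≥ 3. (This is only a lower bound: in general the CP rank may exceed every unfolding rank, so we still need to exhibit 3 rank-1 terms summing to T.)
Upper bound: T is a sum of 3 rank-1 terms, T = (0, 1) ⊗ (1, -2, 0) ⊗ (0, 0, 2) + (1, -1) ⊗ (0, 1, -1) ⊗ (2, 0, 0) + (1, 1) ⊗ (1, -2, -2) ⊗ (4, 0, -4) (one valid choice — decompositions are not unique — normalised so each a, b is primitive with positive first nonzero entry; check it by expanding all entries), so rank(T) ≤ 3.
These bounds meet, so rank(T) = 3.

rank(T) = 3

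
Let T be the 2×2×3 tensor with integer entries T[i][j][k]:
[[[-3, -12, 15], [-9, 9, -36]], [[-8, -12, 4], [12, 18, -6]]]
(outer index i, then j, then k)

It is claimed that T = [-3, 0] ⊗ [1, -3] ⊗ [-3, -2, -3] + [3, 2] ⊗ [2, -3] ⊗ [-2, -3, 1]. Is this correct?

Reconstruct entrywise from the claimed factors. For example, T[1,0,0] = -8 and Σₗ aₗ[1]bₗ[0]cₗ[0] = (0)·(1)·(-3) + (2)·(2)·(-2) = -8; checking all 12 entries, every one matches. The claim holds.

Yes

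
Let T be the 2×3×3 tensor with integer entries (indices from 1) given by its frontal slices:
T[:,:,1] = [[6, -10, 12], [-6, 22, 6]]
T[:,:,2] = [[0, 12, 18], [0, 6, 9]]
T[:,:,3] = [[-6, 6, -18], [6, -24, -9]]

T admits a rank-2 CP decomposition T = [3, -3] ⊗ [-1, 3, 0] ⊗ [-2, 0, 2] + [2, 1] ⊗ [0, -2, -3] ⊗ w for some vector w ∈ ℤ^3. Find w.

w = [-2, -3, 3]

Subtract the known terms from T to get the rank-1 residual R = [2, 1] ⊗ [0, -2, -3] ⊗ w, so R[i,j,k] = a[i]·b[j]·w[k]. Pick indices with nonzero a[1]·b[2] = (2)·(-2) = -4. Only the fibre through (1,2,·) is needed: R[1,2,:] = T[1,2,:] − Σₗ aₗ[1]bₗ[2]cₗ = [-10, 12, 6] − (3)·(3)·[-2, 0, 2] = [8, 12, -12]. Then w[k] = R[1,2,k] / -4 for each k, giving w = [8, 12, -12] / -4 = [-2, -3, 3].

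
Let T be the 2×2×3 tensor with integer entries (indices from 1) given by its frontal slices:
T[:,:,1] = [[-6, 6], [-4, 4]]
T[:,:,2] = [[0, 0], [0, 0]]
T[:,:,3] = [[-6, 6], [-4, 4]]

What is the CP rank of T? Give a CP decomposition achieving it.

rank(T) = 1

Lower bound: T ≠ 0 (e.g. T[1,1,1] = -6), so rank(T) ≥ 1.
Upper bound: if T = a ⊗ b ⊗ c then every fibre of T is a multiple of the corresponding factor, so read the factors off the fibres through the nonzero entry T[1,1,1] = -6.
The mode-1 fibre T[:,1,1] = [-6, -4] gives a = (3, 2) (primitive direction); the mode-2 fibre T[1,:,1] = [-6, 6] gives b = (1, -1); then c[k] = T[1,1,k] / (a[1]·b[1]) = [-6, 0, -6] / 3 = (-2, 0, -2).
Expanding (3, 2) ⊗ (1, -1) ⊗ (-2, 0, -2) reproduces all 12 entries of T, so T = (3, 2) ⊗ (1, -1) ⊗ (-2, 0, -2) and rank(T) ≤ 1.
These bounds meet, so rank(T) = 1.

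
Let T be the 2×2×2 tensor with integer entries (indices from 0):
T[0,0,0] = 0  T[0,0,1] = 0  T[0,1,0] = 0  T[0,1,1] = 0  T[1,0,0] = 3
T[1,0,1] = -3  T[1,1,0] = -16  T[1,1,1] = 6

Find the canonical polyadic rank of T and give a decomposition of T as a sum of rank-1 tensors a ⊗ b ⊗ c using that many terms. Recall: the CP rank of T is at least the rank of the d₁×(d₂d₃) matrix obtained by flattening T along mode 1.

rank(T) = 2

Lower bound: the mode-2 unfolding of T (rows indexed by j, columns by (i,k) = (0,0), (0,1), (1,0), (1,1)) is [[0, 0, 3, -3], [0, 0, -16, 6]].
There the 2×2 minor on rows j ∈ {0, 1}, columns (i,k) ∈ {(1,0), (1,1)} is det [[3, -3], [-16, 6]] = -30 ≠ 0, so this unfolding has rank ≥ 2; CP rank is at least every unfolding rank, so rank(T) ≥ 2. (Flattening ranks never certify an upper bound on CP rank; for that we must actually write T with 2 rank-1 terms.)
Upper bound — finding two terms. Every mode-1 slice of T is a multiple of one matrix: T[i,:,:] = a[i]·M with a = [0, 1] and M = [[3, -3], [-16, 6]] (rows indexed by j, columns by k). So it suffices to write M as a sum of two rank-1 matrices.
Splitting M by its rows (j = 0, 1), M = [1, 0][3, -3]ᵀ + [0, 1][-16, 6]ᵀ.
Hence T = [0, 1] ⊗ [1, 0] ⊗ [3, -3] + [0, 1] ⊗ [0, 1] ⊗ [-16, 6], so rank(T) ≤ 2.
These bounds meet, so rank(T) = 2.
Check entry T[1,0,1] = -3: (1)·(1)·(-3) + (1)·(0)·(6) = -3.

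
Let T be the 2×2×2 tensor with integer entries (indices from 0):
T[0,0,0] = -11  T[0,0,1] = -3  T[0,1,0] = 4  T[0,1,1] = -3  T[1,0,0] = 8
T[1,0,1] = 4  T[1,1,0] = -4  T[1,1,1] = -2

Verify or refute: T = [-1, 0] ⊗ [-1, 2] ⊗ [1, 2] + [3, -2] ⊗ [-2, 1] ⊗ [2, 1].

No

Reconstruct entry (0,0,1) from the claimed factors: Σₗ aₗ[0]bₗ[0]cₗ[1] = (-1)·(-1)·(2) + (3)·(-2)·(1) = -4, but T[0,0,1] = -3. The claim is false.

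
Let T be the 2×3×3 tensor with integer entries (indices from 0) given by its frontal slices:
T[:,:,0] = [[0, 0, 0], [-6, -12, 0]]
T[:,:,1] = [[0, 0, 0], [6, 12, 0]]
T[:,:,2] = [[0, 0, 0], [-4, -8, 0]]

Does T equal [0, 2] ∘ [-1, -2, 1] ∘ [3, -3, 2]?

No

Reconstruct entry (1,2,0) from the claimed factors: Σₗ aₗ[1]bₗ[2]cₗ[0] = (2)·(1)·(3) = 6, but T[1,2,0] = 0. The claim is false.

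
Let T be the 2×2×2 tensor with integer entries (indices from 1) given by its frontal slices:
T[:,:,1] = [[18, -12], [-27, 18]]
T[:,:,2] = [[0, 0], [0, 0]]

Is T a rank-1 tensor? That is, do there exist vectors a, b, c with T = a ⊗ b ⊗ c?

If T = a ⊗ b ⊗ c then every fibre of T is a multiple of the corresponding factor, so read the factors off the fibres through the nonzero entry T[1,1,1] = 18.
The mode-1 fibre T[:,1,1] = [18, -27] gives a = (2, -3) (primitive direction); the mode-2 fibre T[1,:,1] = [18, -12] gives b = (3, -2); then c[k] = T[1,1,k] / (a[1]·b[1]) = [18, 0] / 6 = (3, 0).
Expanding (2, -3) ⊗ (3, -2) ⊗ (3, 0) reproduces all 8 entries of T, so T = (2, -3) ⊗ (3, -2) ⊗ (3, 0) and rank(T) ≤ 1.
Equivalently every frontal slice T[:,:,k] is c[k] times the rank-1 matrix (2, -3) ⊗ (3, -2). So T has rank 1 (it is nonzero).

Yes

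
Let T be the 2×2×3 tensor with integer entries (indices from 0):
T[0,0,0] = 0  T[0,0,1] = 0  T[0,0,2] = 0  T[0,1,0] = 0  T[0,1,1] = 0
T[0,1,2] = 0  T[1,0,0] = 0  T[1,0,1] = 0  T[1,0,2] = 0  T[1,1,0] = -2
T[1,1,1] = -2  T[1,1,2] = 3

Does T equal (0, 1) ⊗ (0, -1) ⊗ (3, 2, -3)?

Reconstruct entry (1,1,0) from the claimed factors: Σₗ aₗ[1]bₗ[1]cₗ[0] = (1)·(-1)·(3) = -3, but T[1,1,0] = -2. The claim is false.

No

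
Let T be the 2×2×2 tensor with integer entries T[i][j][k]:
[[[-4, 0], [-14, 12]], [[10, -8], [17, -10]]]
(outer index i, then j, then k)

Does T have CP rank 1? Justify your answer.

The mode-3 unfolding of T (rows indexed by k, columns by (i,j) = (0,0), (0,1), (1,0), (1,1)) is [[-4, -14, 10, 17], [0, 12, -8, -10]].
There the 2×2 minor on rows k ∈ {0, 1}, columns (i,j) ∈ {(0,0), (0,1)} is det [[-4, -14], [0, 12]] = -48 ≠ 0, so this unfolding has rank ≥ 2; CP rank is at least every unfolding rank, so rank(T) ≥ 2.
In particular rank(T) ≥ 2 > 1, so T is not rank-1.

No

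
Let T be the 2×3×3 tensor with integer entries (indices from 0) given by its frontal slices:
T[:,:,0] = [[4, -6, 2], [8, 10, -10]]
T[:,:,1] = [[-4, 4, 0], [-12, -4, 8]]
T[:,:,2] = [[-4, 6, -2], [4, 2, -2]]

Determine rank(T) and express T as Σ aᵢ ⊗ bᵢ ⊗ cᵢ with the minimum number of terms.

Lower bound: in the mode-3 unfolding of T (rows indexed by k, columns by (i,j)) the 3×3 minor on rows k ∈ {0, 1, 2}, columns (i,j) ∈ {(0,0), (0,1), (1,0)} is det [[4, -6, 8], [-4, 4, -12], [-4, 6, 4]] = -96 ≠ 0, so that unfolding has rank ≥ 3 and hence rank(T) ≥ 3 (CP rank is at least every unfolding rank, though it can be larger).
Upper bound: T is a sum of 3 rank-1 terms, T = [0, 1] ⊗ [1, 1, -1] ⊗ [8, -8, 4] + [1, -1] ⊗ [1, -2, 1] ⊗ [2, 0, -2] + [1, 1] ⊗ [1, -1, 0] ⊗ [2, -4, -2] (one valid choice — decompositions are not unique — normalised so each a, b is primitive with positive first nonzero entry; check it by expanding all entries), so rank(T) ≤ 3.
These bounds meet, so rank(T) = 3.

rank(T) = 3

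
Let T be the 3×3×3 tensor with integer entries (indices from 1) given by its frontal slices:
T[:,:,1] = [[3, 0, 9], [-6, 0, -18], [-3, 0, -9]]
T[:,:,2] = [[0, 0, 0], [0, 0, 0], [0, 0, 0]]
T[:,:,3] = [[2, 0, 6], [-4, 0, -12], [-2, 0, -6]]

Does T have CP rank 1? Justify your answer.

If T = a (x) b (x) c then every fibre of T is a multiple of the corresponding factor, so read the factors off the fibres through the nonzero entry T[1,1,1] = 3.
The mode-1 fibre T[:,1,1] = [3, -6, -3] gives a = [1, -2, -1] (primitive direction); the mode-2 fibre T[1,:,1] = [3, 0, 9] gives b = [1, 0, 3]; then c[k] = T[1,1,k] / (a[1]·b[1]) = [3, 0, 2] / 1 = [3, 0, 2].
Expanding [1, -2, -1] (x) [1, 0, 3] (x) [3, 0, 2] reproduces all 27 entries of T, so T = [1, -2, -1] (x) [1, 0, 3] (x) [3, 0, 2] and rank(T) ≤ 1.
Equivalently every frontal slice T[:,:,k] is c[k] times the rank-1 matrix [1, -2, -1] (x) [1, 0, 3]. So T has rank 1 (it is nonzero).

Yes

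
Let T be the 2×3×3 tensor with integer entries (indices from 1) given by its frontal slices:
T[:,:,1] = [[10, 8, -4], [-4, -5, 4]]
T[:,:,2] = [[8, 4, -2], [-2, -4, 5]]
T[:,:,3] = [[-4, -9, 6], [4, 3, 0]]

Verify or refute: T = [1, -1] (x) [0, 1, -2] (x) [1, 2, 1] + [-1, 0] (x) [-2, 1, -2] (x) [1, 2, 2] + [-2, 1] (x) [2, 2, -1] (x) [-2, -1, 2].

Reconstruct entrywise from the claimed factors. For example, T[1,3,1] = -4 and Σₗ aₗ[1]bₗ[3]cₗ[1] = (1)·(-2)·(1) + (-1)·(-2)·(1) + (-2)·(-1)·(-2) = -4; checking all 18 entries, every one matches. The claim holds.

Yes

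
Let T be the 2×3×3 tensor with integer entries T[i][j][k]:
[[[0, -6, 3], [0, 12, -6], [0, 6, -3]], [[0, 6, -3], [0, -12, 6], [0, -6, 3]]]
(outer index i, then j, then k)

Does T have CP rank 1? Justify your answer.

If T = a ⊗ b ⊗ c then every fibre of T is a multiple of the corresponding factor, so read the factors off the fibres through the nonzero entry T[0,0,1] = -6.
The mode-1 fibre T[:,0,1] = [-6, 6] gives a = [1, -1] (primitive direction); the mode-2 fibre T[0,:,1] = [-6, 12, 6] gives b = [1, -2, -1]; then c[k] = T[0,0,k] / (a[0]·b[0]) = [0, -6, 3] / 1 = [0, -6, 3].
Expanding [1, -1] ⊗ [1, -2, -1] ⊗ [0, -6, 3] reproduces all 18 entries of T, so T = [1, -1] ⊗ [1, -2, -1] ⊗ [0, -6, 3] and rank(T) ≤ 1.
Equivalently every frontal slice T[:,:,k] is c[k] times the rank-1 matrix [1, -1] ⊗ [1, -2, -1]. So T has rank 1 (it is nonzero).

Yes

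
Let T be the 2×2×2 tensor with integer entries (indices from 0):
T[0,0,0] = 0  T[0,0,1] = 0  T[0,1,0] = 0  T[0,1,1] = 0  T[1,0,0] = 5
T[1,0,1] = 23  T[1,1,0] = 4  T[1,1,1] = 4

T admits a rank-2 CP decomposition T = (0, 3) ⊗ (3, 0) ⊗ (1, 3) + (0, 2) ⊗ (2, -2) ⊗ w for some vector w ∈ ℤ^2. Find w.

Subtract the known terms from T to get the rank-1 residual R = (0, 2) ⊗ (2, -2) ⊗ w, so R[i,j,k] = a[i]·b[j]·w[k]. Pick indices with nonzero a[1]·b[0] = (2)·(2) = 4. Only the fibre through (1,0,·) is needed: R[1,0,:] = T[1,0,:] − Σₗ aₗ[1]bₗ[0]cₗ = [5, 23] − (3)·(3)·(1, 3) = [-4, -4]. Then w[k] = R[1,0,k] / 4 for each k, giving w = [-4, -4] / 4 = (-1, -1).

w = (-1, -1)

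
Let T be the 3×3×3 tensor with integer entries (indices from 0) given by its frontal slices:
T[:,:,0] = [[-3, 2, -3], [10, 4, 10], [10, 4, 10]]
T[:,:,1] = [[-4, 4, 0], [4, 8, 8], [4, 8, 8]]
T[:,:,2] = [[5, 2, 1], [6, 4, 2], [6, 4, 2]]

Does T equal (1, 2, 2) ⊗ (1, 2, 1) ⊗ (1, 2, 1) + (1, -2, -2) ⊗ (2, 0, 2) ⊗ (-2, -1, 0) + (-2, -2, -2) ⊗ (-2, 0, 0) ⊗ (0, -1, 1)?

Reconstruct entrywise from the claimed factors. For example, T[1,2,2] = 2 and Σₗ aₗ[1]bₗ[2]cₗ[2] = (2)·(1)·(1) + (-2)·(2)·(0) + (-2)·(0)·(1) = 2; checking all 27 entries, every one matches. The claim holds.

Yes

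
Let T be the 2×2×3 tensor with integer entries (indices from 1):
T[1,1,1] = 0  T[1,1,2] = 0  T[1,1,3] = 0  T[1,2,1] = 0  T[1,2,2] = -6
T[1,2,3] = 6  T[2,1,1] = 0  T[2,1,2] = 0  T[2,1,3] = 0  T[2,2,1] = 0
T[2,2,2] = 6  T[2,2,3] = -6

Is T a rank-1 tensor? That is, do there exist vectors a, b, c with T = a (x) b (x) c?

Yes

The mode-1 fibre T[:,2,2] = [-6, 6] gives a = [1, -1] (primitive direction); the mode-2 fibre T[1,:,2] = [0, -6] gives b = [0, 1]; then c[k] = T[1,2,k] / (a[1]·b[2]) = [0, -6, 6] / 1 = [0, -6, 6].
Expanding [1, -1] (x) [0, 1] (x) [0, -6, 6] reproduces all 12 entries of T, so T = [1, -1] (x) [0, 1] (x) [0, -6, 6] and rank(T) ≤ 1.
Equivalently every frontal slice T[:,:,k] is c[k] times the rank-1 matrix [1, -1] (x) [0, 1]. So T has rank 1 (it is nonzero).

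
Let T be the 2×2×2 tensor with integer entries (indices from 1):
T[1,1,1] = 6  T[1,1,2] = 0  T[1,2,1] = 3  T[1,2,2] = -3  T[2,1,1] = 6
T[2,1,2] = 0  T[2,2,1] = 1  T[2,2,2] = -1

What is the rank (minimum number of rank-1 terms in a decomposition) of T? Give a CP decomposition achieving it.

rank(T) = 2

Lower bound: the mode-1 unfolding of T (rows indexed by i, columns by (j,k) = (1,1), (1,2), (2,1), (2,2)) is [[6, 0, 3, -3], [6, 0, 1, -1]].
There the 2×2 minor on rows i ∈ {1, 2}, columns (j,k) ∈ {(1,1), (2,1)} is det [[6, 3], [6, 1]] = -12 ≠ 0, so this unfolding has rank ≥ 2; CP rank is at least every unfolding rank, so rank(T) ≥ 2. (Flattening ranks never certify an upper bound on CP rank; for that we must actually write T with 2 rank-1 terms.)
Upper bound — finding two terms. Write S_k = T[:,:,k] for the frontal slices: S₁ = [[6, 3], [6, 1]], S₂ = [[0, -3], [0, -1]].
If T = a₁ ⊗ b₁ ⊗ c₁ + a₂ ⊗ b₂ ⊗ c₂ then each S_k = c₁[k]·a₁b₁ᵀ + c₂[k]·a₂b₂ᵀ. S₁ and S₂ are linearly independent, so a₁b₁ᵀ and a₂b₂ᵀ must span the same plane of matrices: they are the rank-1 matrices of the form x·S₁ + y·S₂.
det(x·S₁ + y·S₂) is −12·x² + 12·xy = (-12)·(x − y)(x), vanishing at (x:y) = (1:1) and (0:1).
M₁ = S₁ + S₂ = [[6, 0], [6, 0]] = 6·(1, 1)(1, 0)ᵀ and M₂ = S₂ = [[0, -3], [0, -1]] = −(3, 1)(0, 1)ᵀ, so take a₁ = (1, 1), b₁ = (1, 0), a₂ = (3, 1), b₂ = (0, 1).
Each slice is an integer combination of E₁ = a₁b₁ᵀ and E₂ = a₂b₂ᵀ: S₁ = 6·E₁ + E₂, S₂ = −E₂; reading off coefficients, c₁ = (6, 0) and c₂ = (1, -1).
Hence T = (1, 1) ⊗ (1, 0) ⊗ (6, 0) + (3, 1) ⊗ (0, 1) ⊗ (1, -1), so rank(T) ≤ 2.
These bounds meet, so rank(T) = 2.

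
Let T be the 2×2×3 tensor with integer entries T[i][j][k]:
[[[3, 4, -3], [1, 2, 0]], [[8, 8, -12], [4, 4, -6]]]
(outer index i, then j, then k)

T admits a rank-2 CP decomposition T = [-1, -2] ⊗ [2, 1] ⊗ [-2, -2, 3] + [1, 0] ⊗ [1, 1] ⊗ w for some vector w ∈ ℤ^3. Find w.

Subtract the known terms from T to get the rank-1 residual R = [1, 0] ⊗ [1, 1] ⊗ w, so R[i,j,k] = a[i]·b[j]·w[k]. Pick indices with nonzero a[0]·b[0] = (1)·(1) = 1. Only the fibre through (0,0,·) is needed: R[0,0,:] = T[0,0,:] − Σₗ aₗ[0]bₗ[0]cₗ = [3, 4, -3] − (-1)·(2)·[-2, -2, 3] = [-1, 0, 3]. Then w[k] = R[0,0,k] / 1 for each k, giving w = [-1, 0, 3] / 1 = [-1, 0, 3].

w = [-1, 0, 3]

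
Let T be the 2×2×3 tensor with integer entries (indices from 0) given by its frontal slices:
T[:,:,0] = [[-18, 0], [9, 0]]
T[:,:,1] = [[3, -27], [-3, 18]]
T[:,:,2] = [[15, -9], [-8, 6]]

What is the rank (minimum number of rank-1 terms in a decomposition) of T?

Lower bound: the mode-1 unfolding of T (rows indexed by i, columns by (j,k) = (0,0), (0,1), (0,2), (1,0), (1,1), (1,2)) is [[-18, 3, 15, 0, -27, -9], [9, -3, -8, 0, 18, 6]].
There the 2×2 minor on rows i ∈ {0, 1}, columns (j,k) ∈ {(0,0), (0,1)} is det [[-18, 3], [9, -3]] = 27 ≠ 0, so this unfolding has rank ≥ 2; CP rank is at least every unfolding rank, so rank(T) ≥ 2. (This is only a lower bound: in general the CP rank may exceed every unfolding rank, so we still need to exhibit 2 rank-1 terms summing to T.)
Upper bound — finding two terms. Write S_k = T[:,:,k] for the frontal slices: S₀ = [[-18, 0], [9, 0]], S₁ = [[3, -27], [-3, 18]], S₂ = [[15, -9], [-8, 6]].
If T = a₁ ⊗ b₁ ⊗ c₁ + a₂ ⊗ b₂ ⊗ c₂ then each S_k = c₁[k]·a₁b₁ᵀ + c₂[k]·a₂b₂ᵀ. S₀ and S₁ are linearly independent, so a₁b₁ᵀ and a₂b₂ᵀ must span the same plane of matrices: they are the rank-1 matrices of the form x·S₀ + y·S₁.
det(x·S₀ + y·S₁) is −81·xy − 27·y² = (-27)·(y)(3·x + y), vanishing at (x:y) = (1:0) and (1:-3).
M₁ = S₀ = [[-18, 0], [9, 0]] = (-9)·(2, -1)(1, 0)ᵀ and M₂ = S₀ − 3·S₁ = [[-27, 81], [18, -54]] = (-9)·(3, -2)(1, -3)ᵀ, so take a₁ = (2, -1), b₁ = (1, 0), a₂ = (3, -2), b₂ = (1, -3).
Each slice is an integer combination of E₁ = a₁b₁ᵀ and E₂ = a₂b₂ᵀ: S₀ = −9·E₁, S₁ = −3·E₁ + 3·E₂, S₂ = 6·E₁ + E₂; reading off coefficients, c₁ = (-9, -3, 6) and c₂ = (0, 3, 1).
Hence T = (2, -1) ⊗ (1, 0) ⊗ (-9, -3, 6) + (3, -2) ⊗ (1, -3) ⊗ (0, 3, 1), so rank(T) ≤ 2.
These bounds meet, so rank(T) = 2.

2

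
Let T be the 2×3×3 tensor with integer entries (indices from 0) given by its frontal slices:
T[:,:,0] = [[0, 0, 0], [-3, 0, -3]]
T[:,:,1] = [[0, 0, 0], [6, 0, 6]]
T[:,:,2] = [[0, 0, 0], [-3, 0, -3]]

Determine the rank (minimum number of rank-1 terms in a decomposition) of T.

1

Lower bound: T ≠ 0 (e.g. T[1,0,0] = -3), so rank(T) ≥ 1.
Upper bound: if T = a (x) b (x) c then every fibre of T is a multiple of the corresponding factor, so read the factors off the fibres through the nonzero entry T[1,0,0] = -3.
The mode-1 fibre T[:,0,0] = [0, -3] gives a = [0, 1] (primitive direction); the mode-2 fibre T[1,:,0] = [-3, 0, -3] gives b = [1, 0, 1]; then c[k] = T[1,0,k] / (a[1]·b[0]) = [-3, 6, -3] / 1 = [-3, 6, -3].
Expanding [0, 1] (x) [1, 0, 1] (x) [-3, 6, -3] reproduces all 18 entries of T, so T = [0, 1] (x) [1, 0, 1] (x) [-3, 6, -3] and rank(T) ≤ 1.
These bounds meet, so rank(T) = 1.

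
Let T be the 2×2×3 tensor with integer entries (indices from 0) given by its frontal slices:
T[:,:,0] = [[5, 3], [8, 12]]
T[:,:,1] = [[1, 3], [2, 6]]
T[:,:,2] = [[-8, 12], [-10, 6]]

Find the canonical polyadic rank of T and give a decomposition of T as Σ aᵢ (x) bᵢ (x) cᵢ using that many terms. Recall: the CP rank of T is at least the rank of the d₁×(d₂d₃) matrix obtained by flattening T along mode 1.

rank(T) = 2

Lower bound: the mode-2 unfolding of T (rows indexed by j, columns by (i,k) = (0,0), (0,1), (0,2), (1,0), (1,1), (1,2)) is [[5, 1, -8, 8, 2, -10], [3, 3, 12, 12, 6, 6]].
There the 2×2 minor on rows j ∈ {0, 1}, columns (i,k) ∈ {(0,0), (0,1)} is det [[5, 1], [3, 3]] = 12 ≠ 0, so this unfolding has rank ≥ 2; CP rank is at least every unfolding rank, so rank(T) ≥ 2. (Unfolding ranks only ever bound the CP rank from below — rank(T) can be strictly larger than all of them — so the matching upper bound has to come from an explicit 2-term decomposition.)
Upper bound — finding two terms. Write S_k = T[:,:,k] for the frontal slices: S₀ = [[5, 3], [8, 12]], S₁ = [[1, 3], [2, 6]], S₂ = [[-8, 12], [-10, 6]].
If T = a₁ (x) b₁ (x) c₁ + a₂ (x) b₂ (x) c₂ then each S_k = c₁[k]·a₁b₁ᵀ + c₂[k]·a₂b₂ᵀ. S₀ and S₁ are linearly independent, so a₁b₁ᵀ and a₂b₂ᵀ must span the same plane of matrices: they are the rank-1 matrices of the form x·S₀ + y·S₁.
det(x·S₀ + y·S₁) is 36·x² + 12·xy = 12·(3·x + y)(x), vanishing at (x:y) = (1:-3) and (0:1).
M₁ = S₀ − 3·S₁ = [[2, -6], [2, -6]] = 2·[1, 1][1, -3]ᵀ and M₂ = S₁ = [[1, 3], [2, 6]] = [1, 2][1, 3]ᵀ, so take a₁ = [1, 1], b₁ = [1, -3], a₂ = [1, 2], b₂ = [1, 3].
Each slice is an integer combination of E₁ = a₁b₁ᵀ and E₂ = a₂b₂ᵀ: S₀ = 2·E₁ + 3·E₂, S₁ = E₂, S₂ = −6·E₁ − 2·E₂; reading off coefficients, c₁ = [2, 0, -6] and c₂ = [3, 1, -2].
Hence T = [1, 1] (x) [1, -3] (x) [2, 0, -6] + [1, 2] (x) [1, 3] (x) [3, 1, -2], so rank(T) ≤ 2.
These bounds meet, so rank(T) = 2.
Check entry T[0,1,1] = 3: (1)·(-3)·(0) + (1)·(3)·(1) = 3.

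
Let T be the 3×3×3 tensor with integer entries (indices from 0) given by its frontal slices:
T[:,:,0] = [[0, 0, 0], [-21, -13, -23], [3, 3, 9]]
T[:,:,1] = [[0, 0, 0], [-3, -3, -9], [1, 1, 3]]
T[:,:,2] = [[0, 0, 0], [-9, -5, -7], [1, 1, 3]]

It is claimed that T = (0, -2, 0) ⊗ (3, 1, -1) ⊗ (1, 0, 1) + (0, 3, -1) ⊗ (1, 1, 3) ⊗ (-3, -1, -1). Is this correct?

Reconstruct entry (1,0,0) from the claimed factors: Σₗ aₗ[1]bₗ[0]cₗ[0] = (-2)·(3)·(1) + (3)·(1)·(-3) = -15, but T[1,0,0] = -21. The claim is false.

No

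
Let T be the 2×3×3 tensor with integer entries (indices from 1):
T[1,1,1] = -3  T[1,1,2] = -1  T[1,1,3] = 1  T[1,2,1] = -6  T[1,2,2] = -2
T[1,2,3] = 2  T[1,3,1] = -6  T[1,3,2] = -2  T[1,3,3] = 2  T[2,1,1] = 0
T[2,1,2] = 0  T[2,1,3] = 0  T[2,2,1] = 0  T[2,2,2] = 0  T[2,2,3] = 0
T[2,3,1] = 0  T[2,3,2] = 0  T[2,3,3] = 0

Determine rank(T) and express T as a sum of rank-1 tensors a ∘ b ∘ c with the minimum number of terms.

rank(T) = 1

Lower bound: T ≠ 0 (e.g. T[1,1,1] = -3), so rank(T) ≥ 1.
Upper bound: if T = a ∘ b ∘ c then every fibre of T is a multiple of the corresponding factor, so read the factors off the fibres through the nonzero entry T[1,1,1] = -3.
The mode-1 fibre T[:,1,1] = [-3, 0] gives a = (1, 0) (primitive direction); the mode-2 fibre T[1,:,1] = [-3, -6, -6] gives b = (1, 2, 2); then c[k] = T[1,1,k] / (a[1]·b[1]) = [-3, -1, 1] / 1 = (-3, -1, 1).
Expanding (1, 0) ∘ (1, 2, 2) ∘ (-3, -1, 1) reproduces all 18 entries of T, so T = (1, 0) ∘ (1, 2, 2) ∘ (-3, -1, 1) and rank(T) ≤ 1.
These bounds meet, so rank(T) = 1.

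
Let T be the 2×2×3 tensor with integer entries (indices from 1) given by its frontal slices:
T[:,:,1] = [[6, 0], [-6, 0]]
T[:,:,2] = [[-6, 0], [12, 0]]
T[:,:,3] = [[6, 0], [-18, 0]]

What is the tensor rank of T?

Lower bound: the mode-1 unfolding of T (rows indexed by i, columns by (j,k) = (1,1), (1,2), (1,3), (2,1), (2,2), (2,3)) is [[6, -6, 6, 0, 0, 0], [-6, 12, -18, 0, 0, 0]].
There the 2×2 minor on rows i ∈ {1, 2}, columns (j,k) ∈ {(1,1), (1,2)} is det [[6, -6], [-6, 12]] = 36 ≠ 0, so this unfolding has rank ≥ 2; CP rank is at least every unfolding rank, so rank(T) ≥ 2. (This is only a lower bound: in general the CP rank may exceed every unfolding rank, so we still need to exhibit 2 rank-1 terms summing to T.)
Upper bound — finding two terms. Every mode-2 slice of T is a multiple of one matrix: T[:,j,:] = b[j]·M with b = [1, 0] and M = [[6, -6, 6], [-6, 12, -18]] (rows indexed by i, columns by k). So it suffices to write M as a sum of two rank-1 matrices.
Splitting M by its rows (i = 1, 2), M = [1, 0][6, -6, 6]ᵀ + [0, 1][-6, 12, -18]ᵀ.
Hence T = [1, 0] ∘ [1, 0] ∘ [6, -6, 6] + [0, 1] ∘ [1, 0] ∘ [-6, 12, -18], so rank(T) ≤ 2.
These bounds meet, so rank(T) = 2.

2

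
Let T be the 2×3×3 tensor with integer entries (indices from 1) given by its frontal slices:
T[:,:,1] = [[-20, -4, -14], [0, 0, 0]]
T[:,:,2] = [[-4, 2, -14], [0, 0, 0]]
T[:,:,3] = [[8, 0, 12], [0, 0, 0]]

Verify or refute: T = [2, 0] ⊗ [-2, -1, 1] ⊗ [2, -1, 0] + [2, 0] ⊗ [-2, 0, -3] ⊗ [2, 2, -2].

No

Reconstruct entry (1,1,1) from the claimed factors: Σₗ aₗ[1]bₗ[1]cₗ[1] = (2)·(-2)·(2) + (2)·(-2)·(2) = -16, but T[1,1,1] = -20. The claim is false.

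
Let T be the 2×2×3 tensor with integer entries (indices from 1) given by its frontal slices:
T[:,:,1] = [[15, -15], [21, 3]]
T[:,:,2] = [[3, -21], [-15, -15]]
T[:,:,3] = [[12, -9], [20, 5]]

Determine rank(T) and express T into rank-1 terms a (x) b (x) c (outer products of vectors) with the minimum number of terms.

rank(T) = 2

Lower bound: the mode-1 unfolding of T (rows indexed by i, columns by (j,k) = (1,1), (1,2), (1,3), (2,1), (2,2), (2,3)) is [[15, 3, 12, -15, -21, -9], [21, -15, 20, 3, -15, 5]].
There the 2×2 minor on rows i ∈ {1, 2}, columns (j,k) ∈ {(1,1), (1,2)} is det [[15, 3], [21, -15]] = -288 ≠ 0, so this unfolding has rank ≥ 2; CP rank is at least every unfolding rank, so rank(T) ≥ 2. (This is only a lower bound: in general the CP rank may exceed every unfolding rank, so we still need to exhibit 2 rank-1 terms summing to T.)
Upper bound — finding two terms. Write S_k = T[:,:,k] for the frontal slices: S₁ = [[15, -15], [21, 3]], S₂ = [[3, -21], [-15, -15]], S₃ = [[12, -9], [20, 5]].
If T = a₁ (x) b₁ (x) c₁ + a₂ (x) b₂ (x) c₂ then each S_k = c₁[k]·a₁b₁ᵀ + c₂[k]·a₂b₂ᵀ. S₁ and S₂ are linearly independent, so a₁b₁ᵀ and a₂b₂ᵀ must span the same plane of matrices: they are the rank-1 matrices of the form x·S₁ + y·S₂.
det(x·S₁ + y·S₂) is 360·x² − 360·y² = 360·(x − y)(x + y), vanishing at (x:y) = (1:1) and (1:-1).
M₁ = S₁ + S₂ = [[18, -36], [6, -12]] = 6·(3, 1)(1, -2)ᵀ and M₂ = S₁ − S₂ = [[12, 6], [36, 18]] = 6·(1, 3)(2, 1)ᵀ, so take a₁ = (3, 1), b₁ = (1, -2), a₂ = (1, 3), b₂ = (2, 1).
Each slice is an integer combination of E₁ = a₁b₁ᵀ and E₂ = a₂b₂ᵀ: S₁ = 3·E₁ + 3·E₂, S₂ = 3·E₁ − 3·E₂, S₃ = 2·E₁ + 3·E₂; reading off coefficients, c₁ = (3, 3, 2) and c₂ = (3, -3, 3).
Hence T = (3, 1) (x) (1, -2) (x) (3, 3, 2) + (1, 3) (x) (2, 1) (x) (3, -3, 3), so rank(T) ≤ 2.
These bounds meet, so rank(T) = 2.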